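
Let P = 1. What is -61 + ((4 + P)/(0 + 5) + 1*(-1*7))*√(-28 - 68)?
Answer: -61 - 24*I*√6 ≈ -61.0 - 58.788*I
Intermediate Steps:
-61 + ((4 + P)/(0 + 5) + 1*(-1*7))*√(-28 - 68) = -61 + ((4 + 1)/(0 + 5) + 1*(-1*7))*√(-28 - 68) = -61 + (5/5 + 1*(-7))*√(-96) = -61 + (5*(⅕) - 7)*(4*I*√6) = -61 + (1 - 7)*(4*I*√6) = -61 - 24*I*√6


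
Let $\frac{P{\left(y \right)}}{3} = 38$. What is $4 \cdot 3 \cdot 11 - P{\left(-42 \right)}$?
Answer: $18$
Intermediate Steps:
$P{\left(y \right)} = 114$ ($P{\left(y \right)} = 3 \cdot 38 = 114$)
$4 \cdot 3 \cdot 11 - P{\left(-42 \right)} = 4 \cdot 3 \cdot 11 - 114 = 12 \cdot 11 - 114 = 132 - 114 = 18$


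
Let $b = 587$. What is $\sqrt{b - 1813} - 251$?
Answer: $-251 + i \sqrt{1226} \approx -251.0 + 35.014 i$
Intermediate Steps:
$\sqrt{b - 1813} - 251 = \sqrt{587 - 1813} - 251 = \sqrt{-1226} - 251 = i \sqrt{1226} - 251 = -251 + i \sqrt{1226}$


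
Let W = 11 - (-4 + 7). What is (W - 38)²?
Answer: 900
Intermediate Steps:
W = 8 (W = 11 - 1*3 = 11 - 3 = 8)
(W - 38)² = (8 - 38)² = (-30)² = 900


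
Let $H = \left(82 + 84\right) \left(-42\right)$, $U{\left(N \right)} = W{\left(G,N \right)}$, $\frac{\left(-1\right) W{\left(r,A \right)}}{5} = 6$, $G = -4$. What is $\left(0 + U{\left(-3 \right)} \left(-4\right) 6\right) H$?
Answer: $-5019840$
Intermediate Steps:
$W{\left(r,A \right)} = -30$ ($W{\left(r,A \right)} = \left(-5\right) 6 = -30$)
$U{\left(N \right)} = -30$
$H = -6972$ ($H = 166 \left(-42\right) = -6972$)
$\left(0 + U{\left(-3 \right)} \left(-4\right) 6\right) H = \left(0 + \left(-30\right) \left(-4\right) 6\right) \left(-6972\right) = \left(0 + 120 \cdot 6\right) \left(-6972\right) = \left(0 + 720\right) \left(-6972\right) = 720 \left(-6972\right) = -5019840$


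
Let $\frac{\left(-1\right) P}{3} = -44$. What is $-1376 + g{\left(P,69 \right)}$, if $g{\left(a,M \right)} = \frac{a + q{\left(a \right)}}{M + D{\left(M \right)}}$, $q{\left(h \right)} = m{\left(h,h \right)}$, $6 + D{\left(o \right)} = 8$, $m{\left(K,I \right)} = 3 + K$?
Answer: $- \frac{97429}{71} \approx -1372.2$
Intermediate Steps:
$P = 132$ ($P = \left(-3\right) \left(-44\right) = 132$)
$D{\left(o \right)} = 2$ ($D{\left(o \right)} = -6 + 8 = 2$)
$q{\left(h \right)} = 3 + h$
$g{\left(a,M \right)} = \frac{3 + 2 a}{2 + M}$ ($g{\left(a,M \right)} = \frac{a + \left(3 + a\right)}{M + 2} = \frac{3 + 2 a}{2 + M}$)
$-1376 + g{\left(P,69 \right)} = -1376 + \frac{3 + 2 \cdot 132}{2 + 69} = -1376 + \frac{3 + 264}{71} = -1376 + \frac{1}{71} \cdot 267 = -1376 + \frac{267}{71} = - \frac{97429}{71}$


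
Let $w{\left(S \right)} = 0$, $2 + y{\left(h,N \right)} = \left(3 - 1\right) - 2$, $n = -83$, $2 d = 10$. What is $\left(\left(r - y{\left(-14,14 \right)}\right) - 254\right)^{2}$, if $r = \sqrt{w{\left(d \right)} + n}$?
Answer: $\left(252 - i \sqrt{83}\right)^{2} \approx 63421.0 - 4591.7 i$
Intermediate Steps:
$d = 5$ ($d = \frac{1}{2} \cdot 10 = 5$)
$y{\left(h,N \right)} = -2$ ($y{\left(h,N \right)} = -2 + \left(\left(3 - 1\right) - 2\right) = -2 + \left(2 - 2\right) = -2 + 0 = -2$)
$r = i \sqrt{83}$ ($r = \sqrt{0 - 83} = \sqrt{-83} = i \sqrt{83} \approx 9.1104 i$)
$\left(\left(r - y{\left(-14,14 \right)}\right) - 254\right)^{2} = \left(\left(i \sqrt{83} - -2\right) - 254\right)^{2} = \left(\left(i \sqrt{83} + 2\right) - 254\right)^{2} = \left(\left(2 + i \sqrt{83}\right) - 254\right)^{2} = \left(-252 + i \sqrt{83}\right)^{2}$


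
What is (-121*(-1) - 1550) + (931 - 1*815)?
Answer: -1313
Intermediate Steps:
(-121*(-1) - 1550) + (931 - 1*815) = (121 - 1550) + (931 - 815) = -1429 + 116 = -1313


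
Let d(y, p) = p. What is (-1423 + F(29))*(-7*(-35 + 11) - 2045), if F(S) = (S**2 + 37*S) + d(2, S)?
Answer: -976040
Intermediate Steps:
F(S) = S**2 + 38*S (F(S) = (S**2 + 37*S) + S = S**2 + 38*S)
(-1423 + F(29))*(-7*(-35 + 11) - 2045) = (-1423 + 29*(38 + 29))*(-7*(-35 + 11) - 2045) = (-1423 + 29*67)*(-7*(-24) - 2045) = (-1423 + 1943)*(168 - 2045) = 520*(-1877) = -976040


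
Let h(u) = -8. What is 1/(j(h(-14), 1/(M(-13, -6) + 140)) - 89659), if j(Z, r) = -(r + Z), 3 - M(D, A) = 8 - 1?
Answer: -136/12192537 ≈ -1.1154e-5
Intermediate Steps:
M(D, A) = -4 (M(D, A) = 3 - (8 - 1) = 3 - 1*7 = 3 - 7 = -4)
j(Z, r) = -Z - r (j(Z, r) = -(Z + r) = -Z - r)
1/(j(h(-14), 1/(M(-13, -6) + 140)) - 89659) = 1/((-1*(-8) - 1/(-4 + 140)) - 89659) = 1/((8 - 1/136) - 89659) = 1/(1087/136 - 89659) = 1/(-12192537/136) = -136/12192537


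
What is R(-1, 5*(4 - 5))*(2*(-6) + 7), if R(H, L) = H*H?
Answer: -5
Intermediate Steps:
R(H, L) = H²
R(-1, 5*(4 - 5))*(2*(-6) + 7) = (-1)²*(2*(-6) + 7) = 1*(-12 + 7) = 1*(-5) = -5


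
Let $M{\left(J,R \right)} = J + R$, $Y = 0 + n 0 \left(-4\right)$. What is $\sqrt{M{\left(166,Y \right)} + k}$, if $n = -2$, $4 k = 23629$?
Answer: $\frac{\sqrt{24293}}{2} \approx 77.931$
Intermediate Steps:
$k = \frac{23629}{4}$ ($k = \frac{1}{4} \cdot 23629 = \frac{23629}{4} \approx 5907.3$)
$Y = 0$ ($Y = 0 - 2 \cdot 0 \left(-4\right) = 0 - 0 = 0 + 0 = 0$)
$\sqrt{M{\left(166,Y \right)} + k} = \sqrt{\left(166 + 0\right) + \frac{23629}{4}} = \sqrt{166 + \frac{23629}{4}} = \sqrt{\frac{24293}{4}} = \frac{\sqrt{24293}}{2}$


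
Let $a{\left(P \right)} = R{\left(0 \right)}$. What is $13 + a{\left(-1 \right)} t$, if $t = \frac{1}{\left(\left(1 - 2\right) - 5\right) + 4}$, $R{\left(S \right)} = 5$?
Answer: $\frac{21}{2} \approx 10.5$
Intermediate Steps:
$a{\left(P \right)} = 5$
$t = - \frac{1}{2}$ ($t = \frac{1}{\left(-1 - 5\right) + 4} = \frac{1}{-6 + 4} = \frac{1}{-2} = - \frac{1}{2} \approx -0.5$)
$13 + a{\left(-1 \right)} t = 13 + 5 \left(- \frac{1}{2}\right) = 13 - \frac{5}{2} = \frac{21}{2}$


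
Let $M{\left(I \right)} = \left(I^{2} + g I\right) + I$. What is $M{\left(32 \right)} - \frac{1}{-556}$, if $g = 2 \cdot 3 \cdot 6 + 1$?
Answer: $\frac{1245441}{556} \approx 2240.0$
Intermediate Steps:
$g = 37$ ($g = 2 \cdot 18 + 1 = 36 + 1 = 37$)
$M{\left(I \right)} = I^{2} + 38 I$ ($M{\left(I \right)} = \left(I^{2} + 37 I\right) + I = I^{2} + 38 I$)
$M{\left(32 \right)} - \frac{1}{-556} = 32 \left(38 + 32\right) - \frac{1}{-556} = 32 \cdot 70 - - \frac{1}{556} = 2240 + \frac{1}{556} = \frac{1245441}{556}$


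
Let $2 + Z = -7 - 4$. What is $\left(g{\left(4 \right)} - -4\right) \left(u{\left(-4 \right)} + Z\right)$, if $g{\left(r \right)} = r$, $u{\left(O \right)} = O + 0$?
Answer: $-136$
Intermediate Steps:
$u{\left(O \right)} = O$
$Z = -13$ ($Z = -2 - 11 = -13$)
$\left(g{\left(4 \right)} - -4\right) \left(u{\left(-4 \right)} + Z\right) = \left(4 - -4\right) \left(-4 - 13\right) = \left(4 + 4\right) \left(-17\right) = 8 \left(-17\right) = -136$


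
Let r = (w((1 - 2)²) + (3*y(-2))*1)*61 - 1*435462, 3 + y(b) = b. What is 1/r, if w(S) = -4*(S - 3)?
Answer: -1/435889 ≈ -2.2942e-6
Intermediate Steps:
y(b) = -3 + b
w(S) = 12 - 4*S (w(S) = -4*(-3 + S) = 12 - 4*S)
r = -435889 (r = ((12 - 4*(1 - 2)²) + (3*(-3 - 2))*1)*61 - 1*435462 = ((12 - 4*(-1)²) + (3*(-5))*1)*61 - 435462 = ((12 - 4*1) - 15*1)*61 - 435462 = ((12 - 4) - 15)*61 - 435462 = (8 - 15)*61 - 435462 = -7*61 - 435462 = -427 - 435462 = -435889)
1/r = 1/(-435889) = -1/435889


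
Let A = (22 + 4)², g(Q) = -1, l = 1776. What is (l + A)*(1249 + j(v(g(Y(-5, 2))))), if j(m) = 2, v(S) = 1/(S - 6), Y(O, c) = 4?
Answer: 3067452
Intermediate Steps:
v(S) = 1/(-6 + S)
A = 676 (A = 26² = 676)
(l + A)*(1249 + j(v(g(Y(-5, 2))))) = (1776 + 676)*(1249 + 2) = 2452*1251 = 3067452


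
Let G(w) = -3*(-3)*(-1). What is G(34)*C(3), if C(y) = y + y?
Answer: -54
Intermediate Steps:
G(w) = -9 (G(w) = 9*(-1) = -9)
C(y) = 2*y
G(34)*C(3) = -18*3 = -9*6 = -54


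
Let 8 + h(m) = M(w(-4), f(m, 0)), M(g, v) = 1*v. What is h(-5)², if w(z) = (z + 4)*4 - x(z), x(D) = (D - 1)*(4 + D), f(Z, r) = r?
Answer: 64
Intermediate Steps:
x(D) = (-1 + D)*(4 + D)
w(z) = 20 + z - z² (w(z) = (z + 4)*4 - (-4 + z² + 3*z) = (4 + z)*4 + (4 - z² - 3*z) = (16 + 4*z) + (4 - z² - 3*z) = 20 + z - z²)
M(g, v) = v
h(m) = -8 (h(m) = -8 + 0 = -8)
h(-5)² = (-8)² = 64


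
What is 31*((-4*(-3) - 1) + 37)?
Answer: 1488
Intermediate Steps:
31*((-4*(-3) - 1) + 37) = 31*((12 - 1) + 37) = 31*(11 + 37) = 31*48 = 1488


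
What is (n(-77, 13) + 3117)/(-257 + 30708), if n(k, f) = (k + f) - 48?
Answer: 3005/30451 ≈ 0.098683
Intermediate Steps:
n(k, f) = -48 + f + k (n(k, f) = (f + k) - 48 = -48 + f + k)
(n(-77, 13) + 3117)/(-257 + 30708) = ((-48 + 13 - 77) + 3117)/(-257 + 30708) = (-112 + 3117)/30451 = 3005*(1/30451) = 3005/30451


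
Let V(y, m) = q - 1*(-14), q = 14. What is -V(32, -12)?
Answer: -28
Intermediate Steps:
V(y, m) = 28 (V(y, m) = 14 - 1*(-14) = 14 + 14 = 28)
-V(32, -12) = -1*28 = -28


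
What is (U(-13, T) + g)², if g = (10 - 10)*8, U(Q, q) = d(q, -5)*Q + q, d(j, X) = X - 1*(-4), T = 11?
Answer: 576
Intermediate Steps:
d(j, X) = 4 + X (d(j, X) = X + 4 = 4 + X)
U(Q, q) = q - Q (U(Q, q) = (4 - 5)*Q + q = -Q + q = q - Q)
g = 0 (g = 0*8 = 0)
(U(-13, T) + g)² = ((11 - 1*(-13)) + 0)² = ((11 + 13) + 0)² = (24 + 0)² = 24² = 576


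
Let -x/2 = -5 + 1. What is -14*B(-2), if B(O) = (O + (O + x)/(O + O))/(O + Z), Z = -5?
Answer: -7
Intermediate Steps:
x = 8 (x = -2*(-5 + 1) = -2*(-4) = 8)
B(O) = (O + (8 + O)/(2*O))/(-5 + O) (B(O) = (O + (O + 8)/(O + O))/(O - 5) = (O + (8 + O)/((2*O)))/(-5 + O) = (O + (8 + O)*(1/(2*O)))/(-5 + O) = (O + (8 + O)/(2*O))/(-5 + O))
-14*B(-2) = -14*(4 + (-2)² + (½)*(-2))/((-2)*(-5 - 2)) = -(-7)*(4 + 4 - 1)/(-7) = -(-7)*(-1)*7/7 = -14*½ = -7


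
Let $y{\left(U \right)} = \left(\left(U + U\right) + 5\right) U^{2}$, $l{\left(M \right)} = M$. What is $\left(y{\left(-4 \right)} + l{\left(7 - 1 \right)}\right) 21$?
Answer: $-882$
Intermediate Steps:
$y{\left(U \right)} = U^{2} \left(5 + 2 U\right)$ ($y{\left(U \right)} = \left(2 U + 5\right) U^{2} = \left(5 + 2 U\right) U^{2} = U^{2} \left(5 + 2 U\right)$)
$\left(y{\left(-4 \right)} + l{\left(7 - 1 \right)}\right) 21 = \left(\left(-4\right)^{2} \left(5 + 2 \left(-4\right)\right) + \left(7 - 1\right)\right) 21 = \left(16 \left(5 - 8\right) + 6\right) 21 = \left(16 \left(-3\right) + 6\right) 21 = \left(-48 + 6\right) 21 = \left(-42\right) 21 = -882$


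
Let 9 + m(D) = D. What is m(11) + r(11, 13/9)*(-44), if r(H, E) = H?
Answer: -482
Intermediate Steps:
m(D) = -9 + D
m(11) + r(11, 13/9)*(-44) = (-9 + 11) + 11*(-44) = 2 - 484 = -482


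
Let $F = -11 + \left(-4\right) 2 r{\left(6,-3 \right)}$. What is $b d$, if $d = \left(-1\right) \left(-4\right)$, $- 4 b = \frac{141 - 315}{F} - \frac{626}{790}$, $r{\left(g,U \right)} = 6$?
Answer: $- \frac{50263}{23305} \approx -2.1567$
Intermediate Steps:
$F = -59$ ($F = -11 + \left(-4\right) 2 \cdot 6 = -11 - 48 = -59$)
$b = - \frac{50263}{93220}$ ($b = - \frac{\frac{141 - 315}{-59} - \frac{626}{790}}{4} = - \frac{\left(-174\right) \left(- \frac{1}{59}\right) - \frac{313}{395}}{4} = - \frac{\frac{174}{59} - \frac{313}{395}}{4} = \left(- \frac{1}{4}\right) \frac{50263}{23305} = - \frac{50263}{93220} \approx -0.53919$)
$d = 4$
$b d = \left(- \frac{50263}{93220}\right) 4 = - \frac{50263}{23305}$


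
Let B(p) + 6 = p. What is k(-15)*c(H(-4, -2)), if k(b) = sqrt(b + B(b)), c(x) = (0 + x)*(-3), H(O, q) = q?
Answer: 36*I ≈ 36.0*I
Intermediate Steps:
B(p) = -6 + p
c(x) = -3*x (c(x) = x*(-3) = -3*x)
k(b) = sqrt(-6 + 2*b) (k(b) = sqrt(b + (-6 + b)) = sqrt(-6 + 2*b))
k(-15)*c(H(-4, -2)) = sqrt(-6 + 2*(-15))*(-3*(-2)) = sqrt(-6 - 30)*6 = sqrt(-36)*6 = (6*I)*6 = 36*I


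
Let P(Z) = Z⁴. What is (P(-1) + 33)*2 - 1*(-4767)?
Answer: 4835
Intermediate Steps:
(P(-1) + 33)*2 - 1*(-4767) = ((-1)⁴ + 33)*2 - 1*(-4767) = (1 + 33)*2 + 4767 = 34*2 + 4767 = 68 + 4767 = 4835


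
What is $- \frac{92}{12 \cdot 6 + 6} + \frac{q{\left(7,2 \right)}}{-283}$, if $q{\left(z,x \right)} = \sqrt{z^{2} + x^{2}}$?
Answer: $- \frac{46}{39} - \frac{\sqrt{53}}{283} \approx -1.2052$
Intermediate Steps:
$q{\left(z,x \right)} = \sqrt{x^{2} + z^{2}}$
$- \frac{92}{12 \cdot 6 + 6} + \frac{q{\left(7,2 \right)}}{-283} = - \frac{92}{12 \cdot 6 + 6} + \frac{\sqrt{2^{2} + 7^{2}}}{-283} = - \frac{92}{72 + 6} + \sqrt{4 + 49} \left(- \frac{1}{283}\right) = - \frac{92}{78} + \sqrt{53} \left(- \frac{1}{283}\right) = \left(-92\right) \frac{1}{78} - \frac{\sqrt{53}}{283} = - \frac{46}{39} - \frac{\sqrt{53}}{283}$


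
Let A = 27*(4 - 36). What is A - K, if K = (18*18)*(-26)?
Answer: 7560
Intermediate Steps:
K = -8424 (K = 324*(-26) = -8424)
A = -864 (A = 27*(-32) = -864)
A - K = -864 - 1*(-8424) = -864 + 8424 = 7560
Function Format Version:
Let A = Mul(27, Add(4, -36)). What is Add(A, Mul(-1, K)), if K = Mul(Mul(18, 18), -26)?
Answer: 7560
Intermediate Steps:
K = -8424 (K = Mul(324, -26) = -8424)
A = -864 (A = Mul(27, -32) = -864)
Add(A, Mul(-1, K)) = Add(-864, Mul(-1, -8424)) = Add(-864, 8424) = 7560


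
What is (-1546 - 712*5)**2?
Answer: 26071236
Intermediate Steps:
(-1546 - 712*5)**2 = (-1546 - 3560)**2 = (-5106)**2 = 26071236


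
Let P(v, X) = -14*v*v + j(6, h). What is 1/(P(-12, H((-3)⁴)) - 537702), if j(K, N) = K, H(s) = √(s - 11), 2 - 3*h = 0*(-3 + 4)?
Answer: -1/539712 ≈ -1.8528e-6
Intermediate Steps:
h = ⅔ (h = ⅔ - 0*(-3 + 4) = ⅔ - 0 = ⅔ - ⅓*0 = ⅔ + 0 = ⅔ ≈ 0.66667)
H(s) = √(-11 + s)
P(v, X) = 6 - 14*v² (P(v, X) = -14*v*v + 6 = -14*v² + 6 = 6 - 14*v²)
1/(P(-12, H((-3)⁴)) - 537702) = 1/((6 - 14*(-12)²) - 537702) = 1/((6 - 14*144) - 537702) = 1/((6 - 2016) - 537702) = 1/(-2010 - 537702) = 1/(-539712) = -1/539712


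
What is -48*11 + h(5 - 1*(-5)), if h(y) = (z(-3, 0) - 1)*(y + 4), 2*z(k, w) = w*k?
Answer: -542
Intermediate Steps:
z(k, w) = k*w/2 (z(k, w) = (w*k)/2 = (k*w)/2 = k*w/2)
h(y) = -4 - y (h(y) = ((1/2)*(-3)*0 - 1)*(y + 4) = (0 - 1)*(4 + y) = -(4 + y) = -4 - y)
-48*11 + h(5 - 1*(-5)) = -48*11 + (-4 - (5 - 1*(-5))) = -528 + (-4 - (5 + 5)) = -528 + (-4 - 1*10) = -528 + (-4 - 10) = -528 - 14 = -542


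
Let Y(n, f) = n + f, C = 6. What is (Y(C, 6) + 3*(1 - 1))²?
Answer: 144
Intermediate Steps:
Y(n, f) = f + n
(Y(C, 6) + 3*(1 - 1))² = ((6 + 6) + 3*(1 - 1))² = (12 + 3*0)² = (12 + 0)² = 12² = 144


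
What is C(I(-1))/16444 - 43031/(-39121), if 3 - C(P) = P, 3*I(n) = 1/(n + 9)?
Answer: 16985219927/15439337376 ≈ 1.1001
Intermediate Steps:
I(n) = 1/(3*(9 + n)) (I(n) = 1/(3*(n + 9)) = 1/(3*(9 + n)))
C(P) = 3 - P
C(I(-1))/16444 - 43031/(-39121) = (3 - 1/(3*(9 - 1)))/16444 - 43031/(-39121) = (3 - 1/(3*8))*(1/16444) - 43031*(-1/39121) = (3 - 1/(3*8))*(1/16444) + 43031/39121 = (3 - 1*1/24)*(1/16444) + 43031/39121 = (3 - 1/24)*(1/16444) + 43031/39121 = (71/24)*(1/16444) + 43031/39121 = 71/394656 + 43031/39121 = 16985219927/15439337376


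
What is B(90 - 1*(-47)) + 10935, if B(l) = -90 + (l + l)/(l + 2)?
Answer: 1507729/139 ≈ 10847.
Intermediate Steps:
B(l) = -90 + 2*l/(2 + l) (B(l) = -90 + (2*l)/(2 + l) = -90 + 2*l/(2 + l))
B(90 - 1*(-47)) + 10935 = 4*(-45 - 22*(90 - 1*(-47)))/(2 + (90 - 1*(-47))) + 10935 = 4*(-45 - 22*(90 + 47))/(2 + (90 + 47)) + 10935 = 4*(-45 - 22*137)/(2 + 137) + 10935 = 4*(-45 - 3014)/139 + 10935 = 4*(1/139)*(-3059) + 10935 = -12236/139 + 10935 = 1507729/139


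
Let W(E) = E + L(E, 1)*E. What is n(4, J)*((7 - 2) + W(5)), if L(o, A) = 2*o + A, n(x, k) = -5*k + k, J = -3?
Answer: 780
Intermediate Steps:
n(x, k) = -4*k
L(o, A) = A + 2*o
W(E) = E + E*(1 + 2*E) (W(E) = E + (1 + 2*E)*E = E + E*(1 + 2*E))
n(4, J)*((7 - 2) + W(5)) = (-4*(-3))*((7 - 2) + 2*5*(1 + 5)) = 12*(5 + 2*5*6) = 12*(5 + 60) = 12*65 = 780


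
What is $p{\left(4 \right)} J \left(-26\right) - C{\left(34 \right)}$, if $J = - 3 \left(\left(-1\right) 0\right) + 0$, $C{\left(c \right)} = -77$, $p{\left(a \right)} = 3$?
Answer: $77$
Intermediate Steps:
$J = 0$ ($J = \left(-3\right) 0 + 0 = 0 + 0 = 0$)
$p{\left(4 \right)} J \left(-26\right) - C{\left(34 \right)} = 3 \cdot 0 \left(-26\right) - -77 = 0 \left(-26\right) + 77 = 0 + 77 = 77$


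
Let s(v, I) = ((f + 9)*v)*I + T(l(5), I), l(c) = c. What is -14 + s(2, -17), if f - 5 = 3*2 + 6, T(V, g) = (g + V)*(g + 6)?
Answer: -766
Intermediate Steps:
T(V, g) = (6 + g)*(V + g) (T(V, g) = (V + g)*(6 + g) = (6 + g)*(V + g))
f = 17 (f = 5 + (3*2 + 6) = 5 + (6 + 6) = 5 + 12 = 17)
s(v, I) = 30 + I**2 + 11*I + 26*I*v (s(v, I) = ((17 + 9)*v)*I + (I**2 + 6*5 + 6*I + 5*I) = (26*v)*I + (I**2 + 30 + 6*I + 5*I) = 26*I*v + (30 + I**2 + 11*I) = 30 + I**2 + 11*I + 26*I*v)
-14 + s(2, -17) = -14 + (30 + (-17)**2 + 11*(-17) + 26*(-17)*2) = -14 + (30 + 289 - 187 - 884) = -14 - 752 = -766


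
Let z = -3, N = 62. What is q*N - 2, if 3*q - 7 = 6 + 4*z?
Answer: 56/3 ≈ 18.667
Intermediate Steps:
q = 1/3 (q = 7/3 + (6 + 4*(-3))/3 = 7/3 + (6 - 12)/3 = 7/3 + (1/3)*(-6) = 7/3 - 2 = 1/3 ≈ 0.33333)
q*N - 2 = (1/3)*62 - 2 = 62/3 - 2 = 56/3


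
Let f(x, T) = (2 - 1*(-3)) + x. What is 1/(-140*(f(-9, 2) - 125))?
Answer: 1/18060 ≈ 5.5371e-5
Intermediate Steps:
f(x, T) = 5 + x (f(x, T) = (2 + 3) + x = 5 + x)
1/(-140*(f(-9, 2) - 125)) = 1/(-140*((5 - 9) - 125)) = 1/(-140*(-4 - 125)) = 1/(-140*(-129)) = 1/18060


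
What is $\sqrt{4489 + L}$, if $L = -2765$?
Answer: $2 \sqrt{431} \approx 41.521$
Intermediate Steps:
$\sqrt{4489 + L} = \sqrt{4489 - 2765} = \sqrt{1724} = 2 \sqrt{431}$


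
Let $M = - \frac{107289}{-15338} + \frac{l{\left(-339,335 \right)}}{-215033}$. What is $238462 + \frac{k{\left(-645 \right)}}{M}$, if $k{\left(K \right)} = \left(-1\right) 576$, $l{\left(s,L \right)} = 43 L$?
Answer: $\frac{5446892958542210}{22849731647} \approx 2.3838 \cdot 10^{5}$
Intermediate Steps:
$k{\left(K \right)} = -576$
$M = \frac{22849731647}{3298176154}$ ($M = - \frac{107289}{-15338} + \frac{43 \cdot 335}{-215033} = \left(-107289\right) \left(- \frac{1}{15338}\right) + 14405 \left(- \frac{1}{215033}\right) = \frac{107289}{15338} - \frac{14405}{215033} = \frac{22849731647}{3298176154} \approx 6.928$)
$238462 + \frac{k{\left(-645 \right)}}{M} = 238462 - \frac{576}{\frac{22849731647}{3298176154}} = 238462 - \frac{1899749464704}{22849731647} = \frac{5446892958542210}{22849731647}$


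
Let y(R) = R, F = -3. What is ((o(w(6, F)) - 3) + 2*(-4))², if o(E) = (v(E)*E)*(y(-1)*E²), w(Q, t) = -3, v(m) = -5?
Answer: 21316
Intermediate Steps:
o(E) = 5*E³ (o(E) = (-5*E)*(-E²) = 5*E³)
((o(w(6, F)) - 3) + 2*(-4))² = ((5*(-3)³ - 3) + 2*(-4))² = ((5*(-27) - 3) - 8)² = ((-135 - 3) - 8)² = (-138 - 8)² = (-146)² = 21316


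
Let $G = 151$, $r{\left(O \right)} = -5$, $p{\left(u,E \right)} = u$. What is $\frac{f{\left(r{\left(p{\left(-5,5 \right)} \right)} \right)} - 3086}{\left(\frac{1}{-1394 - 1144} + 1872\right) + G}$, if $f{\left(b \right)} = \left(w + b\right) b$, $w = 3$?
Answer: $- \frac{7806888}{5134373} \approx -1.5205$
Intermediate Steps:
$f{\left(b \right)} = b \left(3 + b\right)$ ($f{\left(b \right)} = \left(3 + b\right) b = b \left(3 + b\right)$)
$\frac{f{\left(r{\left(p{\left(-5,5 \right)} \right)} \right)} - 3086}{\left(\frac{1}{-1394 - 1144} + 1872\right) + G} = \frac{- 5 \left(3 - 5\right) - 3086}{\left(\frac{1}{-1394 - 1144} + 1872\right) + 151} = \frac{\left(-5\right) \left(-2\right) - 3086}{\left(\frac{1}{-2538} + 1872\right) + 151} = \frac{10 - 3086}{\left(- \frac{1}{2538} + 1872\right) + 151} = - \frac{3076}{\frac{4751135}{2538} + 151} = - \frac{3076}{\frac{5134373}{2538}} = \left(-3076\right) \frac{2538}{5134373} = - \frac{7806888}{5134373}$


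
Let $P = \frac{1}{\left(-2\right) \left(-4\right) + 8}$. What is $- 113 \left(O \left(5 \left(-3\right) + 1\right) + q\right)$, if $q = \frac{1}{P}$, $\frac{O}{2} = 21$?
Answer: $64636$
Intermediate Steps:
$O = 42$ ($O = 2 \cdot 21 = 42$)
$P = \frac{1}{16}$ ($P = \frac{1}{8 + 8} = \frac{1}{16} \approx 0.0625$)
$q = 16$ ($q = \frac{1}{\frac{1}{16}} = 16$)
$- 113 \left(O \left(5 \left(-3\right) + 1\right) + q\right) = - 113 \left(42 \left(5 \left(-3\right) + 1\right) + 16\right) = - 113 \left(42 \left(-15 + 1\right) + 16\right) = - 113 \left(42 \left(-14\right) + 16\right) = - 113 \left(-588 + 16\right) = \left(-113\right) \left(-572\right) = 64636$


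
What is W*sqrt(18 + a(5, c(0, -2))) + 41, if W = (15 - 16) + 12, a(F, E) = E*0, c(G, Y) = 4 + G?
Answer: 41 + 33*sqrt(2) ≈ 87.669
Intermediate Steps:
a(F, E) = 0
W = 11 (W = -1 + 12 = 11)
W*sqrt(18 + a(5, c(0, -2))) + 41 = 11*sqrt(18 + 0) + 41 = 11*sqrt(18) + 41 = 11*(3*sqrt(2)) + 41 = 33*sqrt(2) + 41 = 41 + 33*sqrt(2)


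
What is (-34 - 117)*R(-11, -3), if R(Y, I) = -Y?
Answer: -1661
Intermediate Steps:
(-34 - 117)*R(-11, -3) = (-34 - 117)*(-1*(-11)) = -151*11 = -1661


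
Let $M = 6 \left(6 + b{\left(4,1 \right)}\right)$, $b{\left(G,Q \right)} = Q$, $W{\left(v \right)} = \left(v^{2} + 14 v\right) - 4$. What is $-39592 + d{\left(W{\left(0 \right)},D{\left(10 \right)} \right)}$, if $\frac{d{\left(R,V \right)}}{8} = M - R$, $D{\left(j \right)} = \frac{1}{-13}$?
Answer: $-39224$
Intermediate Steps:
$D{\left(j \right)} = - \frac{1}{13}$
$W{\left(v \right)} = -4 + v^{2} + 14 v$
$M = 42$ ($M = 6 \left(6 + 1\right) = 6 \cdot 7 = 42$)
$d{\left(R,V \right)} = 336 - 8 R$ ($d{\left(R,V \right)} = 8 \left(42 - R\right) = 336 - 8 R$)
$-39592 + d{\left(W{\left(0 \right)},D{\left(10 \right)} \right)} = -39592 + \left(336 - 8 \left(-4 + 0^{2} + 14 \cdot 0\right)\right) = -39592 + \left(336 - 8 \left(-4 + 0 + 0\right)\right) = -39592 + \left(336 - -32\right) = -39592 + \left(336 + 32\right) = -39592 + 368 = -39224$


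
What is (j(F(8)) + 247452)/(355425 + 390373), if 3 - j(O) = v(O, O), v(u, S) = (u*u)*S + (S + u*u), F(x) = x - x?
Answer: 247455/745798 ≈ 0.33180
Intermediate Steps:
F(x) = 0
v(u, S) = S + u**2 + S*u**2 (v(u, S) = u**2*S + (S + u**2) = S*u**2 + (S + u**2) = S + u**2 + S*u**2)
j(O) = 3 - O - O**2 - O**3 (j(O) = 3 - (O + O**2 + O*O**2) = 3 - (O + O**2 + O**3) = 3 + (-O - O**2 - O**3) = 3 - O - O**2 - O**3)
(j(F(8)) + 247452)/(355425 + 390373) = ((3 - 1*0 - 1*0**2 - 1*0**3) + 247452)/(355425 + 390373) = ((3 + 0 - 1*0 - 1*0) + 247452)/745798 = ((3 + 0 + 0 + 0) + 247452)*(1/745798) = (3 + 247452)*(1/745798) = 247455*(1/745798) = 247455/745798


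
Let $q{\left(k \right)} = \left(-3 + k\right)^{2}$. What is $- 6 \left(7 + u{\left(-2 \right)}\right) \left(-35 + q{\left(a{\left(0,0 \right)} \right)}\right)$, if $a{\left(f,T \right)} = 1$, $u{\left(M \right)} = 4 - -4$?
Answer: $2790$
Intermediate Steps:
$u{\left(M \right)} = 8$ ($u{\left(M \right)} = 4 + 4 = 8$)
$- 6 \left(7 + u{\left(-2 \right)}\right) \left(-35 + q{\left(a{\left(0,0 \right)} \right)}\right) = - 6 \left(7 + 8\right) \left(-35 + \left(-3 + 1\right)^{2}\right) = \left(-6\right) 15 \left(-35 + \left(-2\right)^{2}\right) = - 90 \left(-35 + 4\right) = \left(-90\right) \left(-31\right) = 2790$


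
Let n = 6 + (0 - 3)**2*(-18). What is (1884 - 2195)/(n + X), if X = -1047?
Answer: 311/1203 ≈ 0.25852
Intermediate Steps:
n = -156 (n = 6 + (-3)**2*(-18) = 6 + 9*(-18) = 6 - 162 = -156)
(1884 - 2195)/(n + X) = (1884 - 2195)/(-156 - 1047) = -311/(-1203) = -311*(-1/1203) = 311/1203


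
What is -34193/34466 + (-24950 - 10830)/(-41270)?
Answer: -17795163/142241182 ≈ -0.12511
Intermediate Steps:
-34193/34466 + (-24950 - 10830)/(-41270) = -34193*1/34466 - 35780*(-1/41270) = -34193/34466 + 3578/4127 = -17795163/142241182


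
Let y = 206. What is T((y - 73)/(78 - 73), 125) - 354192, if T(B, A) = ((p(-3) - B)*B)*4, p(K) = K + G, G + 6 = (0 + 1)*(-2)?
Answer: -8954816/25 ≈ -3.5819e+5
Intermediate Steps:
G = -8 (G = -6 + (0 + 1)*(-2) = -6 + 1*(-2) = -6 - 2 = -8)
p(K) = -8 + K (p(K) = K - 8 = -8 + K)
T(B, A) = 4*B*(-11 - B) (T(B, A) = (((-8 - 3) - B)*B)*4 = ((-11 - B)*B)*4 = (B*(-11 - B))*4 = 4*B*(-11 - B))
T((y - 73)/(78 - 73), 125) - 354192 = -4*(206 - 73)/(78 - 73)*(11 + (206 - 73)/(78 - 73)) - 354192 = -4*133/5*(11 + 133/5) - 354192 = -4*133/5*188/5 - 354192 = -100016/25 - 354192 = -8954816/25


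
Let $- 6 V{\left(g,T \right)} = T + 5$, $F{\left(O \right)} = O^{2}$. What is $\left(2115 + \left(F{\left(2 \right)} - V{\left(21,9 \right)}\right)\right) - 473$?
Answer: $\frac{4945}{3} \approx 1648.3$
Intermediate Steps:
$V{\left(g,T \right)} = - \frac{5}{6} - \frac{T}{6}$ ($V{\left(g,T \right)} = - \frac{T + 5}{6} = - \frac{5 + T}{6} = - \frac{5}{6} - \frac{T}{6}$)
$\left(2115 + \left(F{\left(2 \right)} - V{\left(21,9 \right)}\right)\right) - 473 = \left(2115 - \left(- \frac{5}{6} - 4 - \frac{3}{2}\right)\right) - 473 = \left(2115 + \left(4 - \left(- \frac{5}{6} - \frac{3}{2}\right)\right)\right) - 473 = \left(2115 + \left(4 - - \frac{7}{3}\right)\right) - 473 = \left(2115 + \left(4 + \frac{7}{3}\right)\right) - 473 = \left(2115 + \frac{19}{3}\right) - 473 = \frac{6364}{3} - 473 = \frac{4945}{3}$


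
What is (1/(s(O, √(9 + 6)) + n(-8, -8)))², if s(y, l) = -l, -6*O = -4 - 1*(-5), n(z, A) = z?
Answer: (8 + √15)⁻² ≈ 0.0070938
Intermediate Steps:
O = -⅙ (O = -(-4 - 1*(-5))/6 = -(-4 + 5)/6 = -⅙*1 = -⅙ ≈ -0.16667)
(1/(s(O, √(9 + 6)) + n(-8, -8)))² = (1/(-√(9 + 6) - 8))² = (1/(-√15 - 8))² = (1/(-8 - √15))² = (-8 - √15)⁻²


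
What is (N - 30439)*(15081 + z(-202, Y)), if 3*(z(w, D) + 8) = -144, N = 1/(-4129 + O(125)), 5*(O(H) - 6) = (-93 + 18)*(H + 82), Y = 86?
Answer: -3305696722325/7228 ≈ -4.5735e+8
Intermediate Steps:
O(H) = -1224 - 15*H (O(H) = 6 + ((-93 + 18)*(H + 82))/5 = 6 + (-75*(82 + H))/5 = 6 + (-6150 - 75*H)/5 = 6 + (-1230 - 15*H) = -1224 - 15*H)
N = -1/7228 (N = 1/(-4129 + (-1224 - 15*125)) = 1/(-4129 + (-1224 - 1875)) = 1/(-4129 - 3099) = 1/(-7228) = -1/7228 ≈ -0.00013835)
z(w, D) = -56 (z(w, D) = -8 + (1/3)*(-144) = -8 - 48 = -56)
(N - 30439)*(15081 + z(-202, Y)) = (-1/7228 - 30439)*(15081 - 56) = -220013093/7228*15025 = -3305696722325/7228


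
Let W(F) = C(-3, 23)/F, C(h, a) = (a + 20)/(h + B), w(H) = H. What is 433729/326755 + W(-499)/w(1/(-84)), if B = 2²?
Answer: 1396669831/163050745 ≈ 8.5659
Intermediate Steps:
B = 4
C(h, a) = (20 + a)/(4 + h) (C(h, a) = (a + 20)/(h + 4) = (20 + a)/(4 + h))
W(F) = 43/F (W(F) = ((20 + 23)/(4 - 3))/F = (43/1)/F = (1*43)/F = 43/F)
433729/326755 + W(-499)/w(1/(-84)) = 433729/326755 + (43/(-499))/(1/(-84)) = 433729*(1/326755) + (43*(-1/499))/(-1/84) = 433729/326755 - 43/499*(-84) = 433729/326755 + 3612/499 = 1396669831/163050745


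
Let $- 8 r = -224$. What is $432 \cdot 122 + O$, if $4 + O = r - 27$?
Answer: $52701$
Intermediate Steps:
$r = 28$ ($r = \left(- \frac{1}{8}\right) \left(-224\right) = 28$)
$O = -3$ ($O = -4 + \left(28 - 27\right) = -4 + 1 = -3$)
$432 \cdot 122 + O = 432 \cdot 122 - 3 = 52704 - 3 = 52701$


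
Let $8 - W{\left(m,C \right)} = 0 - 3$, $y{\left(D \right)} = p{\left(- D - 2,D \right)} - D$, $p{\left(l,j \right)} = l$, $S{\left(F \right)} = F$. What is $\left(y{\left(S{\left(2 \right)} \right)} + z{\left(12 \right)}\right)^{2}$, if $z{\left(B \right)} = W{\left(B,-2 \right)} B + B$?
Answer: $19044$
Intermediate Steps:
$y{\left(D \right)} = -2 - 2 D$ ($y{\left(D \right)} = \left(- D - 2\right) - D = \left(-2 - D\right) - D = -2 - 2 D$)
$W{\left(m,C \right)} = 11$ ($W{\left(m,C \right)} = 8 - \left(0 - 3\right) = 8 - -3 = 8 + 3 = 11$)
$z{\left(B \right)} = 12 B$ ($z{\left(B \right)} = 11 B + B = 12 B$)
$\left(y{\left(S{\left(2 \right)} \right)} + z{\left(12 \right)}\right)^{2} = \left(\left(-2 - 4\right) + 12 \cdot 12\right)^{2} = \left(\left(-2 - 4\right) + 144\right)^{2} = \left(-6 + 144\right)^{2} = 138^{2} = 19044$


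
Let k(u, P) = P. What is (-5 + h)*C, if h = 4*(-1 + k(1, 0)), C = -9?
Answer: 81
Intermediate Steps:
h = -4 (h = 4*(-1 + 0) = 4*(-1) = -4)
(-5 + h)*C = (-5 - 4)*(-9) = -9*(-9) = 81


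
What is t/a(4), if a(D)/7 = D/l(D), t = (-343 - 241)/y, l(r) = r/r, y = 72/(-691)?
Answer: 50443/252 ≈ 200.17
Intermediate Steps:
y = -72/691 (y = 72*(-1/691) = -72/691 ≈ -0.10420)
l(r) = 1
t = 50443/9 (t = (-343 - 241)/(-72/691) = -584*(-691/72) = 50443/9 ≈ 5604.8)
a(D) = 7*D (a(D) = 7*(D/1) = 7*(D*1) = 7*D)
t/a(4) = 50443/(9*((7*4))) = (50443/9)/28 = (50443/9)*(1/28) = 50443/252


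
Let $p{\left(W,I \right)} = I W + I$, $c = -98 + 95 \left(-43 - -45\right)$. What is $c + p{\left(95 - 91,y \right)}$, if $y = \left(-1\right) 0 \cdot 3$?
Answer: $92$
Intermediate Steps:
$c = 92$ ($c = -98 + 95 \left(-43 + 45\right) = -98 + 95 \cdot 2 = -98 + 190 = 92$)
$y = 0$ ($y = 0 \cdot 3 = 0$)
$p{\left(W,I \right)} = I + I W$
$c + p{\left(95 - 91,y \right)} = 92 + 0 \left(1 + \left(95 - 91\right)\right) = 92 + 0 \left(1 + 4\right) = 92 + 0 \cdot 5 = 92 + 0 = 92$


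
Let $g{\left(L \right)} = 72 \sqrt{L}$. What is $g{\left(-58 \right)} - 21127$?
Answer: $-21127 + 72 i \sqrt{58} \approx -21127.0 + 548.34 i$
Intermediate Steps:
$g{\left(-58 \right)} - 21127 = 72 \sqrt{-58} - 21127 = 72 i \sqrt{58} - 21127 = -21127 + 72 i \sqrt{58}$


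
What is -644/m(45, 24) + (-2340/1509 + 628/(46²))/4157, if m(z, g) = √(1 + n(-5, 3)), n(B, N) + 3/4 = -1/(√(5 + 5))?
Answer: -333649/1106123659 - 1288*√5/√(5 - 2*√10) ≈ -0.00030164 + 2502.5*I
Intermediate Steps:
n(B, N) = -¾ - √10/10 (n(B, N) = -¾ - 1/(√(5 + 5)) = -¾ - 1/(√10) = -¾ - √10/10)
m(z, g) = √(¼ - √10/10) (m(z, g) = √(1 + (-¾ - √10/10)) = √(¼ - √10/10))
-644/m(45, 24) + (-2340/1509 + 628/(46²))/4157 = -644*10/√(25 - 10*√10) + (-2340/1509 + 628/(46²))/4157 = -6440/√(25 - 10*√10) + (-2340*1/1509 + 628/2116)*(1/4157) = -6440/√(25 - 10*√10) + (-780/503 + 628*(1/2116))*(1/4157) = -6440/√(25 - 10*√10) + (-780/503 + 157/529)*(1/4157) = -6440/√(25 - 10*√10) - 333649/266087*1/4157 = -6440/√(25 - 10*√10) - 333649/1106123659 = -333649/1106123659 - 6440/√(25 - 10*√10)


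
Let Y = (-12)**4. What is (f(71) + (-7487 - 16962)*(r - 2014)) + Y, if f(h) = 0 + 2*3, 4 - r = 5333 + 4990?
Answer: 301550259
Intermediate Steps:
r = -10319 (r = 4 - (5333 + 4990) = 4 - 1*10323 = 4 - 10323 = -10319)
f(h) = 6 (f(h) = 0 + 6 = 6)
Y = 20736
(f(71) + (-7487 - 16962)*(r - 2014)) + Y = (6 + (-7487 - 16962)*(-10319 - 2014)) + 20736 = (6 - 24449*(-12333)) + 20736 = (6 + 301529517) + 20736 = 301529523 + 20736 = 301550259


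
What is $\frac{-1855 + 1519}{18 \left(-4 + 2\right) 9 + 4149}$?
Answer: $- \frac{112}{1275} \approx -0.087843$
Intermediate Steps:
$\frac{-1855 + 1519}{18 \left(-4 + 2\right) 9 + 4149} = - \frac{336}{18 \left(-2\right) 9 + 4149} = - \frac{336}{\left(-36\right) 9 + 4149} = - \frac{336}{-324 + 4149} = - \frac{336}{3825} = \left(-336\right) \frac{1}{3825} = - \frac{112}{1275}$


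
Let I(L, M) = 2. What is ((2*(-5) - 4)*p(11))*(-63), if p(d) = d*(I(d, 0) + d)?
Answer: 126126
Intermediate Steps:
p(d) = d*(2 + d)
((2*(-5) - 4)*p(11))*(-63) = ((2*(-5) - 4)*(11*(2 + 11)))*(-63) = ((-10 - 4)*(11*13))*(-63) = -14*143*(-63) = -2002*(-63) = 126126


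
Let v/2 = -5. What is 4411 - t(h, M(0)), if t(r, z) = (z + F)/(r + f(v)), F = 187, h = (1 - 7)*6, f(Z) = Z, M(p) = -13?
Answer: 101540/23 ≈ 4414.8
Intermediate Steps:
v = -10 (v = 2*(-5) = -10)
h = -36 (h = -6*6 = -36)
t(r, z) = (187 + z)/(-10 + r) (t(r, z) = (z + 187)/(r - 10) = (187 + z)/(-10 + r))
4411 - t(h, M(0)) = 4411 - (187 - 13)/(-10 - 36) = 4411 - 174/(-46) = 4411 - (-1)*174/46 = 4411 - 1*(-87/23) = 4411 + 87/23 = 101540/23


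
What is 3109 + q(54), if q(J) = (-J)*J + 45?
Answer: 238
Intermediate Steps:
q(J) = 45 - J**2 (q(J) = -J**2 + 45 = 45 - J**2)
3109 + q(54) = 3109 + (45 - 1*54**2) = 3109 + (45 - 1*2916) = 3109 + (45 - 2916) = 3109 - 2871 = 238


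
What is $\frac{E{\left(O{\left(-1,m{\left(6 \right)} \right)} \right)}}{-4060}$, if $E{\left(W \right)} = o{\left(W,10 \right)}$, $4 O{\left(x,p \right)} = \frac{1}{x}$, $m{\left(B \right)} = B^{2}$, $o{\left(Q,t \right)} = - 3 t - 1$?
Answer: $\frac{31}{4060} \approx 0.0076355$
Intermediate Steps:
$o{\left(Q,t \right)} = -1 - 3 t$
$O{\left(x,p \right)} = \frac{1}{4 x}$
$E{\left(W \right)} = -31$ ($E{\left(W \right)} = -1 - 30 = -31$)
$\frac{E{\left(O{\left(-1,m{\left(6 \right)} \right)} \right)}}{-4060} = - \frac{31}{-4060} = \left(-31\right) \left(- \frac{1}{4060}\right) = \frac{31}{4060}$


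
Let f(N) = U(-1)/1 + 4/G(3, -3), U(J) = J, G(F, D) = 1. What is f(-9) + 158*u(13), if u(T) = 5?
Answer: 793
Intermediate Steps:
f(N) = 3 (f(N) = -1/1 + 4/1 = -1*1 + 4*1 = -1 + 4 = 3)
f(-9) + 158*u(13) = 3 + 158*5 = 3 + 790 = 793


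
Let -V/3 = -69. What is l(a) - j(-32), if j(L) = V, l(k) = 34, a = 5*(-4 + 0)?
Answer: -173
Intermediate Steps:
a = -20 (a = 5*(-4) = -20)
V = 207 (V = -3*(-69) = 207)
j(L) = 207
l(a) - j(-32) = 34 - 1*207 = 34 - 207 = -173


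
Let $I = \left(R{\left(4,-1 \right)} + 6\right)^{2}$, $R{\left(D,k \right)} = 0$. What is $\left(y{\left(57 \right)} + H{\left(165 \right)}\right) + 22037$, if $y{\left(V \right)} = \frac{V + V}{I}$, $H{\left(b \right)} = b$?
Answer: $\frac{133231}{6} \approx 22205.0$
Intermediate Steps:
$I = 36$ ($I = \left(0 + 6\right)^{2} = 6^{2} = 36$)
$y{\left(V \right)} = \frac{V}{18}$ ($y{\left(V \right)} = \frac{V + V}{36} = 2 V \frac{1}{36} = \frac{V}{18}$)
$\left(y{\left(57 \right)} + H{\left(165 \right)}\right) + 22037 = \left(\frac{1}{18} \cdot 57 + 165\right) + 22037 = \left(\frac{19}{6} + 165\right) + 22037 = \frac{1009}{6} + 22037 = \frac{133231}{6}$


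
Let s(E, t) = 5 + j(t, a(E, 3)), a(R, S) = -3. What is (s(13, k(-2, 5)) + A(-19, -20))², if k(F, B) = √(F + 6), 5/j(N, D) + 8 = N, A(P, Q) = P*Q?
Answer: 5313025/36 ≈ 1.4758e+5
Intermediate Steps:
j(N, D) = 5/(-8 + N)
k(F, B) = √(6 + F)
s(E, t) = 5 + 5/(-8 + t)
(s(13, k(-2, 5)) + A(-19, -20))² = (5*(-7 + √(6 - 2))/(-8 + √(6 - 2)) - 19*(-20))² = (5*(-7 + √4)/(-8 + √4) + 380)² = (5*(-7 + 2)/(-8 + 2) + 380)² = (5*(-5)/(-6) + 380)² = (5*(-⅙)*(-5) + 380)² = (25/6 + 380)² = (2305/6)² = 5313025/36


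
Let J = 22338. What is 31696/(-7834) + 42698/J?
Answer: -93382279/43748973 ≈ -2.1345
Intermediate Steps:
31696/(-7834) + 42698/J = 31696/(-7834) + 42698/22338 = 31696*(-1/7834) + 42698*(1/22338) = -15848/3917 + 21349/11169 = -93382279/43748973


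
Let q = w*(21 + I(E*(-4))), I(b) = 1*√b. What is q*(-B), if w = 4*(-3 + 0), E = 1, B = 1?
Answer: 252 + 24*I ≈ 252.0 + 24.0*I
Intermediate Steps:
I(b) = √b
w = -12 (w = 4*(-3) = -12)
q = -252 - 24*I (q = -12*(21 + √(1*(-4))) = -12*(21 + √(-4)) = -12*(21 + 2*I) = -252 - 24*I ≈ -252.0 - 24.0*I)
q*(-B) = (-252 - 24*I)*(-1*1) = (-252 - 24*I)*(-1) = 252 + 24*I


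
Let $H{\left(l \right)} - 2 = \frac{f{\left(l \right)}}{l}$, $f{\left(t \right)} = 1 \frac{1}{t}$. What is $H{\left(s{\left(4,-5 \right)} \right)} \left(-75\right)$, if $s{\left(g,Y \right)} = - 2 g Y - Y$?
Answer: $- \frac{4051}{27} \approx -150.04$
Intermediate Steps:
$f{\left(t \right)} = \frac{1}{t}$
$s{\left(g,Y \right)} = - Y - 2 Y g$ ($s{\left(g,Y \right)} = - 2 Y g - Y = - Y - 2 Y g$)
$H{\left(l \right)} = 2 + \frac{1}{l^{2}}$ ($H{\left(l \right)} = 2 + \frac{1}{l l} = 2 + \frac{1}{l^{2}}$)
$H{\left(s{\left(4,-5 \right)} \right)} \left(-75\right) = \left(2 + \frac{1}{25 \left(1 + 2 \cdot 4\right)^{2}}\right) \left(-75\right) = \left(2 + \frac{1}{25 \left(1 + 8\right)^{2}}\right) \left(-75\right) = \left(2 + \frac{1}{2025}\right) \left(-75\right) = \frac{4051}{2025} \left(-75\right) = - \frac{4051}{27}$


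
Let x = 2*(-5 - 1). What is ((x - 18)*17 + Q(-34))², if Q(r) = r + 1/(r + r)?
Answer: 1368482049/4624 ≈ 2.9595e+5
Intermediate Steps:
x = -12 (x = 2*(-6) = -12)
Q(r) = r + 1/(2*r)
((x - 18)*17 + Q(-34))² = ((-12 - 18)*17 + (-34 + (½)/(-34)))² = (-30*17 + (-34 + (½)*(-1/34)))² = (-510 + (-34 - 1/68))² = (-510 - 2313/68)² = (-36993/68)² = 1368482049/4624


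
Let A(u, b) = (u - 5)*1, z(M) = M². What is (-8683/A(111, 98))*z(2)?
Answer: -17366/53 ≈ -327.66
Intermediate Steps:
A(u, b) = -5 + u (A(u, b) = (-5 + u)*1 = -5 + u)
(-8683/A(111, 98))*z(2) = -8683/(-5 + 111)*2² = -8683/106*4 = -17366/53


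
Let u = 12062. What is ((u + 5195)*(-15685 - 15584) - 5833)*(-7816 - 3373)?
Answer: 6037751854574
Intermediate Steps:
((u + 5195)*(-15685 - 15584) - 5833)*(-7816 - 3373) = ((12062 + 5195)*(-15685 - 15584) - 5833)*(-7816 - 3373) = (17257*(-31269) - 5833)*(-11189) = (-539609133 - 5833)*(-11189) = -539614966*(-11189) = 6037751854574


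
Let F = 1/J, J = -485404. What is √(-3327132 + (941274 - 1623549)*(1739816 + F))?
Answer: I*√69921495123418327546203/242702 ≈ 1.0895e+6*I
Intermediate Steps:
F = -1/485404 (F = 1/(-485404) = -1/485404 ≈ -2.0601e-6)
√(-3327132 + (941274 - 1623549)*(1739816 + F)) = √(-3327132 + (941274 - 1623549)*(1739816 - 1/485404)) = √(-3327132 - 682275*844513645663/485404) = √(-3327132 - 576190547594723325/485404) = √(-576192162597904653/485404) = I*√69921495123418327546203/242702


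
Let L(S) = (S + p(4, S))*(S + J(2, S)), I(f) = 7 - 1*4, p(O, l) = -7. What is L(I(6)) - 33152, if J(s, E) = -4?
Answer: -33148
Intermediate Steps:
I(f) = 3 (I(f) = 7 - 4 = 3)
L(S) = (-7 + S)*(-4 + S) (L(S) = (S - 7)*(S - 4) = (-7 + S)*(-4 + S))
L(I(6)) - 33152 = (28 + 3² - 11*3) - 33152 = (28 + 9 - 33) - 33152 = 4 - 33152 = -33148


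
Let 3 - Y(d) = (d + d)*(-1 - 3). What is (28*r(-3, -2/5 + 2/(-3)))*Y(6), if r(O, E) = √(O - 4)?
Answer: 1428*I*√7 ≈ 3778.1*I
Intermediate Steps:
Y(d) = 3 + 8*d (Y(d) = 3 - (d + d)*(-1 - 3) = 3 - 2*d*(-4) = 3 - (-8)*d = 3 + 8*d)
r(O, E) = √(-4 + O)
(28*r(-3, -2/5 + 2/(-3)))*Y(6) = (28*√(-4 - 3))*(3 + 8*6) = (28*√(-7))*(3 + 48) = (28*(I*√7))*51 = (28*I*√7)*51 = 1428*I*√7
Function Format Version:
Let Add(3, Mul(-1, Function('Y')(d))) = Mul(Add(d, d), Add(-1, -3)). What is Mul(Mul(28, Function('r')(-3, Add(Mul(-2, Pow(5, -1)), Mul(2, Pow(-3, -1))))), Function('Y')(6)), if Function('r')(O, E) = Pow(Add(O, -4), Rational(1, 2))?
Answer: Mul(1428, I, Pow(7, Rational(1, 2))) ≈ Mul(3778.1, I)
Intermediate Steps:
Function('Y')(d) = Add(3, Mul(8, d)) (Function('Y')(d) = Add(3, Mul(-1, Mul(Add(d, d), Add(-1, -3)))) = Add(3, Mul(-1, Mul(Mul(2, d), -4))) = Add(3, Mul(-1, Mul(-8, d))) = Add(3, Mul(8, d)))
Function('r')(O, E) = Pow(Add(-4, O), Rational(1, 2))
Mul(Mul(28, Function('r')(-3, Add(Mul(-2, Pow(5, -1)), Mul(2, Pow(-3, -1))))), Function('Y')(6)) = Mul(Mul(28, Pow(Add(-4, -3), Rational(1, 2))), Add(3, Mul(8, 6))) = Mul(Mul(28, Pow(-7, Rational(1, 2))), Add(3, 48)) = Mul(Mul(28, Mul(I, Pow(7, Rational(1, 2)))), 51) = Mul(Mul(28, I, Pow(7, Rational(1, 2))), 51) = Mul(1428, I, Pow(7, Rational(1, 2)))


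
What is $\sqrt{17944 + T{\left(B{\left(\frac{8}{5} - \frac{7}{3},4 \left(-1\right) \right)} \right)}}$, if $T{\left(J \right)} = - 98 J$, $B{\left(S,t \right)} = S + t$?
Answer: $\frac{\sqrt{4141770}}{15} \approx 135.68$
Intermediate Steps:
$\sqrt{17944 + T{\left(B{\left(\frac{8}{5} - \frac{7}{3},4 \left(-1\right) \right)} \right)}} = \sqrt{17944 - 98 \left(\left(\frac{8}{5} - \frac{7}{3}\right) + 4 \left(-1\right)\right)} = \sqrt{17944 - 98 \left(\left(8 \cdot \frac{1}{5} - \frac{7}{3}\right) - 4\right)} = \sqrt{17944 - 98 \left(\left(\frac{8}{5} - \frac{7}{3}\right) - 4\right)} = \sqrt{17944 - 98 \left(- \frac{11}{15} - 4\right)} = \sqrt{17944 - - \frac{6958}{15}} = \sqrt{17944 + \frac{6958}{15}} = \sqrt{\frac{276118}{15}} = \frac{\sqrt{4141770}}{15}$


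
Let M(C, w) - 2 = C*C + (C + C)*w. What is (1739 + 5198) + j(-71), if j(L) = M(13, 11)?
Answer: 7394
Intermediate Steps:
M(C, w) = 2 + C**2 + 2*C*w (M(C, w) = 2 + (C*C + (C + C)*w) = 2 + (C**2 + (2*C)*w) = 2 + (C**2 + 2*C*w) = 2 + C**2 + 2*C*w)
j(L) = 457 (j(L) = 2 + 13**2 + 2*13*11 = 2 + 169 + 286 = 457)
(1739 + 5198) + j(-71) = (1739 + 5198) + 457 = 6937 + 457 = 7394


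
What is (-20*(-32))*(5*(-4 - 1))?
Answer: -16000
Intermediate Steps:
(-20*(-32))*(5*(-4 - 1)) = 640*(5*(-5)) = 640*(-25) = -16000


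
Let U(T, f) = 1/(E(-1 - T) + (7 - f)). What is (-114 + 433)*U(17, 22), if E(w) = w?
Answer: -29/3 ≈ -9.6667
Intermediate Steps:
U(T, f) = 1/(6 - T - f) (U(T, f) = 1/((-1 - T) + (7 - f)) = 1/(6 - T - f))
(-114 + 433)*U(17, 22) = (-114 + 433)*(-1/(-6 + 17 + 22)) = 319*(-1/33) = -29/3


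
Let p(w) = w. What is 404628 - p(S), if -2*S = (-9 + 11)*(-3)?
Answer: 404625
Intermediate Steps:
S = 3 (S = -(-9 + 11)*(-3)/2 = -(-3) = -1/2*(-6) = 3)
404628 - p(S) = 404628 - 1*3 = 404628 - 3 = 404625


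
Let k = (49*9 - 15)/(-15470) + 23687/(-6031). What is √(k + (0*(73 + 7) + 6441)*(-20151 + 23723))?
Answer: 2*√12517107336402792571630/46649785 ≈ 4796.6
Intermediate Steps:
k = -184503548/46649785 (k = (441 - 15)*(-1/15470) + 23687*(-1/6031) = 426*(-1/15470) - 23687/6031 = -213/7735 - 23687/6031 = -184503548/46649785 ≈ -3.9551)
√(k + (0*(73 + 7) + 6441)*(-20151 + 23723)) = √(-184503548/46649785 + (0*(73 + 7) + 6441)*(-20151 + 23723)) = √(-184503548/46649785 + (0*80 + 6441)*3572) = √(-184503548/46649785 + (0 + 6441)*3572) = √(-184503548/46649785 + 6441*3572) = √(-184503548/46649785 + 23007252) = √(1073283174737272/46649785) = 2*√12517107336402792571630/46649785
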